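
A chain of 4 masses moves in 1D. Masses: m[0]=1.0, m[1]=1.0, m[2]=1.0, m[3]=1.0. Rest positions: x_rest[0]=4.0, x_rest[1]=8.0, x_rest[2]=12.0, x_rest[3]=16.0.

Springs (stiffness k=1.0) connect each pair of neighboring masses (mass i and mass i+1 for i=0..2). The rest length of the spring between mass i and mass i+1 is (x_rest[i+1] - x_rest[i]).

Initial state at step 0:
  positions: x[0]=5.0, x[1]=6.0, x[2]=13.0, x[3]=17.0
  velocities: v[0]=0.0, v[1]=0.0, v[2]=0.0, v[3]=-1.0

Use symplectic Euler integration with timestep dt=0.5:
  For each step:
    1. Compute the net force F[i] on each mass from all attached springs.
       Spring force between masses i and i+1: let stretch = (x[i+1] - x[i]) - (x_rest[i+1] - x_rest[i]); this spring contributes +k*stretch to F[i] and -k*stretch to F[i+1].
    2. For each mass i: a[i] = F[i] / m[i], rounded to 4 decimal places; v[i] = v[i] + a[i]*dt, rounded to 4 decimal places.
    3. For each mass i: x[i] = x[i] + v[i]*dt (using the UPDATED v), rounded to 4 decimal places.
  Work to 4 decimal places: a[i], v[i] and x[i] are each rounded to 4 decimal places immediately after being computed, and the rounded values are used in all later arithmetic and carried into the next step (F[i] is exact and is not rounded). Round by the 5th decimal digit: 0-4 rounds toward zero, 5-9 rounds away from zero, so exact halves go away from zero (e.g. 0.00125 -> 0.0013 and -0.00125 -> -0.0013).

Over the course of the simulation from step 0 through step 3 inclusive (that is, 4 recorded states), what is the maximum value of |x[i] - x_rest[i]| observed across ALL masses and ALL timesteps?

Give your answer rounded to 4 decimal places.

Step 0: x=[5.0000 6.0000 13.0000 17.0000] v=[0.0000 0.0000 0.0000 -1.0000]
Step 1: x=[4.2500 7.5000 12.2500 16.5000] v=[-1.5000 3.0000 -1.5000 -1.0000]
Step 2: x=[3.3125 9.3750 11.3750 15.9375] v=[-1.8750 3.7500 -1.7500 -1.1250]
Step 3: x=[2.8906 10.2344 11.1406 15.2344] v=[-0.8438 1.7188 -0.4688 -1.4063]
Max displacement = 2.2344

Answer: 2.2344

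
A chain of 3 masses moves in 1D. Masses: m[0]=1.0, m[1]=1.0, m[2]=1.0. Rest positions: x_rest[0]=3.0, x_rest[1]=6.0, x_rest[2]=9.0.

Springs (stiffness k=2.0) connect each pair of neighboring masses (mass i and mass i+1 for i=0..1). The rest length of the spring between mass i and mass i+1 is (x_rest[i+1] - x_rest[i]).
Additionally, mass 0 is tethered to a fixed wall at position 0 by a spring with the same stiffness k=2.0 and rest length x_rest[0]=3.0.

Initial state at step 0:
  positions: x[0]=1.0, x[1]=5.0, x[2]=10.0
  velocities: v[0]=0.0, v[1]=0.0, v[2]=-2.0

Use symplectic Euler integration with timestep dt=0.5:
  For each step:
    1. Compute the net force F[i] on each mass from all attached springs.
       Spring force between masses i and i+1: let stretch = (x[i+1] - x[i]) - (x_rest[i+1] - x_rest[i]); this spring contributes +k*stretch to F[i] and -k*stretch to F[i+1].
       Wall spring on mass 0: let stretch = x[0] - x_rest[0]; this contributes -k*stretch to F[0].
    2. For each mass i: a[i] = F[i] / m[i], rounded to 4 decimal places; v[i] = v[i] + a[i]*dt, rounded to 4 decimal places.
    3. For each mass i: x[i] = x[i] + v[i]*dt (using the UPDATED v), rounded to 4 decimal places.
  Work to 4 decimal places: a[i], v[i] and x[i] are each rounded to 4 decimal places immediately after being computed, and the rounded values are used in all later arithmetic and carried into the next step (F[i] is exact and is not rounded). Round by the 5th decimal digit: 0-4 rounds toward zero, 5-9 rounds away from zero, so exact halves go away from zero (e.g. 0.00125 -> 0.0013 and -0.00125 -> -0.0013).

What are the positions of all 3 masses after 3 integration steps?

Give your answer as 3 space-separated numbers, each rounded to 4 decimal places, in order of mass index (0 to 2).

Answer: 4.6250 5.5000 5.7500

Derivation:
Step 0: x=[1.0000 5.0000 10.0000] v=[0.0000 0.0000 -2.0000]
Step 1: x=[2.5000 5.5000 8.0000] v=[3.0000 1.0000 -4.0000]
Step 2: x=[4.2500 5.7500 6.2500] v=[3.5000 0.5000 -3.5000]
Step 3: x=[4.6250 5.5000 5.7500] v=[0.7500 -0.5000 -1.0000]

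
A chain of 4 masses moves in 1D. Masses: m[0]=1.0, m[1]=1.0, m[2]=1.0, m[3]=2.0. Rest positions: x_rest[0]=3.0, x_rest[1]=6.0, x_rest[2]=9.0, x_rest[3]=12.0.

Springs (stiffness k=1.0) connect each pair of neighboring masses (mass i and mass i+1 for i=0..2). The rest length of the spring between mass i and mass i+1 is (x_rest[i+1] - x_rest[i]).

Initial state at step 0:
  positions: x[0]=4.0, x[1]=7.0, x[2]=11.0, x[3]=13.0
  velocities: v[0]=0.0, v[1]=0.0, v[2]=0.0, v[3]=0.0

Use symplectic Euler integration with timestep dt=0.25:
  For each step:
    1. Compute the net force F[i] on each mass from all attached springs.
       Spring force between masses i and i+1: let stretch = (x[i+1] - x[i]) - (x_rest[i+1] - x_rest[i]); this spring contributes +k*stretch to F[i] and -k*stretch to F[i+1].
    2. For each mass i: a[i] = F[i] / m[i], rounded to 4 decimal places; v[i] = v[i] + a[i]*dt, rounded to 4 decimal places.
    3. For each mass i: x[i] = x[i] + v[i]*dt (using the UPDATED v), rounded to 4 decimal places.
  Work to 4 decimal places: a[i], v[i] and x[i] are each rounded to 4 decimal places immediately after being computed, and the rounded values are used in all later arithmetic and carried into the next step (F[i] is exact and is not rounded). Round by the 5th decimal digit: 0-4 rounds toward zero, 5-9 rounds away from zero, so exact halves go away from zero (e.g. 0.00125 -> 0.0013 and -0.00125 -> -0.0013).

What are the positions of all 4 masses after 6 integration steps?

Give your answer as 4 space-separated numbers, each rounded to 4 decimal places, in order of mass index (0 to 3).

Step 0: x=[4.0000 7.0000 11.0000 13.0000] v=[0.0000 0.0000 0.0000 0.0000]
Step 1: x=[4.0000 7.0625 10.8750 13.0313] v=[0.0000 0.2500 -0.5000 0.1250]
Step 2: x=[4.0039 7.1719 10.6465 13.0889] v=[0.0156 0.4375 -0.9141 0.2305]
Step 3: x=[4.0183 7.3005 10.3535 13.1640] v=[0.0576 0.5142 -1.1722 0.3002]
Step 4: x=[4.0504 7.4147 10.0453 13.2450] v=[0.1282 0.4569 -1.2328 0.3239]
Step 5: x=[4.1052 7.4831 9.7727 13.3197] v=[0.2193 0.2735 -1.0905 0.2989]
Step 6: x=[4.1837 7.4835 9.5787 13.3773] v=[0.3138 0.0014 -0.7762 0.2305]

Answer: 4.1837 7.4835 9.5787 13.3773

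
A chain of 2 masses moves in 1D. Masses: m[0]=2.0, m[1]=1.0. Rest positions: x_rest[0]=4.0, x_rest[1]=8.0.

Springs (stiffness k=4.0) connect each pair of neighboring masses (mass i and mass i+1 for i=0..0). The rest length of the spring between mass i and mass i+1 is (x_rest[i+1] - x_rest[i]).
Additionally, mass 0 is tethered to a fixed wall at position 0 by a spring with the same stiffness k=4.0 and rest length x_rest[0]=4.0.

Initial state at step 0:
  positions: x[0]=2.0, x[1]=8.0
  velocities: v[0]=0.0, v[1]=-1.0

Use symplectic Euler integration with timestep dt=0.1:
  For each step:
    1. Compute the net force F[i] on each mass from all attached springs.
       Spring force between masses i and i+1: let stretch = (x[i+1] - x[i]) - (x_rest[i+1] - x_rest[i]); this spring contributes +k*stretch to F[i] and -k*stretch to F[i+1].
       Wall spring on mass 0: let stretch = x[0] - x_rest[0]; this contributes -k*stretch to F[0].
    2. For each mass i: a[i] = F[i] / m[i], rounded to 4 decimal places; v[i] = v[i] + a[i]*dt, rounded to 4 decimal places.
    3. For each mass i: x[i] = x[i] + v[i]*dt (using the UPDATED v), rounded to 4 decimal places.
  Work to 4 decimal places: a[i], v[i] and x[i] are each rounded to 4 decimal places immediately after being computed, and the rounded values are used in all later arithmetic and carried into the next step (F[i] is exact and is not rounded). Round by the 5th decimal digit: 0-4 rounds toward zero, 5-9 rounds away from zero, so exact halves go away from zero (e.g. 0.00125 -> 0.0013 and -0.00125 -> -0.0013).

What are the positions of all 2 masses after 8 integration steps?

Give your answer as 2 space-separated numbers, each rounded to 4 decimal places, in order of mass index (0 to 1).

Step 0: x=[2.0000 8.0000] v=[0.0000 -1.0000]
Step 1: x=[2.0800 7.8200] v=[0.8000 -1.8000]
Step 2: x=[2.2332 7.5704] v=[1.5320 -2.4960]
Step 3: x=[2.4485 7.2673] v=[2.1528 -3.0309]
Step 4: x=[2.7112 6.9315] v=[2.6269 -3.3584]
Step 5: x=[3.0041 6.5869] v=[2.9287 -3.4465]
Step 6: x=[3.3085 6.2589] v=[3.0444 -3.2796]
Step 7: x=[3.6058 5.9729] v=[2.9728 -2.8598]
Step 8: x=[3.8783 5.7522] v=[2.7251 -2.2066]

Answer: 3.8783 5.7522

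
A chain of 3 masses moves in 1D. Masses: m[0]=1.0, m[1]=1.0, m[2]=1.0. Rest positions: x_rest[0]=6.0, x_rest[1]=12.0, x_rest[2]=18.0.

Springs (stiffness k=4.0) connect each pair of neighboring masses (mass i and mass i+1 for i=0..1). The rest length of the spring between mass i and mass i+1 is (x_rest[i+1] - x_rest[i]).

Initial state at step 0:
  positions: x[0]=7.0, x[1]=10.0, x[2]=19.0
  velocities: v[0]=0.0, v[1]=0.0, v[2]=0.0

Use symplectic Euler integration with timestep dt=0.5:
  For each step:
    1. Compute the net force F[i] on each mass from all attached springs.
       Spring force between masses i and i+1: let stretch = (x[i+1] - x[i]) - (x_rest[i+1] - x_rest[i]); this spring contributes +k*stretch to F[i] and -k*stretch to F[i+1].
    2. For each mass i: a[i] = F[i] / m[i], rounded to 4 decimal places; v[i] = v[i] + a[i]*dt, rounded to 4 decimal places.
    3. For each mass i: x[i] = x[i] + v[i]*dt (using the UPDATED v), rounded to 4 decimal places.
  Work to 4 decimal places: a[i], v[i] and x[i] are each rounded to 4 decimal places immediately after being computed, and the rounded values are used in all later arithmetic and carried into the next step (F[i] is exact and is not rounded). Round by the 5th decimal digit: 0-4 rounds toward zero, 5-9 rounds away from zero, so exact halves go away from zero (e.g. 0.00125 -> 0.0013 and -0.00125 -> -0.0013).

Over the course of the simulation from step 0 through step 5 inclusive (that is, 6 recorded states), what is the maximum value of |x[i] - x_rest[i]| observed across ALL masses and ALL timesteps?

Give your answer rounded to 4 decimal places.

Step 0: x=[7.0000 10.0000 19.0000] v=[0.0000 0.0000 0.0000]
Step 1: x=[4.0000 16.0000 16.0000] v=[-6.0000 12.0000 -6.0000]
Step 2: x=[7.0000 10.0000 19.0000] v=[6.0000 -12.0000 6.0000]
Step 3: x=[7.0000 10.0000 19.0000] v=[0.0000 0.0000 0.0000]
Step 4: x=[4.0000 16.0000 16.0000] v=[-6.0000 12.0000 -6.0000]
Step 5: x=[7.0000 10.0000 19.0000] v=[6.0000 -12.0000 6.0000]
Max displacement = 4.0000

Answer: 4.0000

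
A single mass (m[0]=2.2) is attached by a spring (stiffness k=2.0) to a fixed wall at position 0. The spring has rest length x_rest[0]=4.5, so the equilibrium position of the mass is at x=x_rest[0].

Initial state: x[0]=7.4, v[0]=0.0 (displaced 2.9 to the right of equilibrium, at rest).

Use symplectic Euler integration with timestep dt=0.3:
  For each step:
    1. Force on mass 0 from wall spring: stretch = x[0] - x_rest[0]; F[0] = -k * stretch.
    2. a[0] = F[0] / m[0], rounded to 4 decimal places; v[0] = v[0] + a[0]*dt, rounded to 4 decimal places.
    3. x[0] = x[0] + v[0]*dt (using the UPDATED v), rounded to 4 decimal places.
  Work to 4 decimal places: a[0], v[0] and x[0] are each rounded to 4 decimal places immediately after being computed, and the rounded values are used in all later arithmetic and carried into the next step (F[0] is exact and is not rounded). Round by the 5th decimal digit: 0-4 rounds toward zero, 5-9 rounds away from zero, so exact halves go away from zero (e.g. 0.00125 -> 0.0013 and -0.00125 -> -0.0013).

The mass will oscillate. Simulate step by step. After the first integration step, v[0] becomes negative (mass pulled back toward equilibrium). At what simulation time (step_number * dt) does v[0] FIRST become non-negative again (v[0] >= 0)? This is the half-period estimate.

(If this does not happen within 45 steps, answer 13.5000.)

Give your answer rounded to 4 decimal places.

Step 0: x=[7.4000] v=[0.0000]
Step 1: x=[7.1627] v=[-0.7909]
Step 2: x=[6.7076] v=[-1.5171]
Step 3: x=[6.0718] v=[-2.1192]
Step 4: x=[5.3074] v=[-2.5479]
Step 5: x=[4.4770] v=[-2.7681]
Step 6: x=[3.6485] v=[-2.7618]
Step 7: x=[2.8896] v=[-2.5296]
Step 8: x=[2.2625] v=[-2.0904]
Step 9: x=[1.8184] v=[-1.4802]
Step 10: x=[1.5937] v=[-0.7489]
Step 11: x=[1.6068] v=[0.0437]
First v>=0 after going negative at step 11, time=3.3000

Answer: 3.3000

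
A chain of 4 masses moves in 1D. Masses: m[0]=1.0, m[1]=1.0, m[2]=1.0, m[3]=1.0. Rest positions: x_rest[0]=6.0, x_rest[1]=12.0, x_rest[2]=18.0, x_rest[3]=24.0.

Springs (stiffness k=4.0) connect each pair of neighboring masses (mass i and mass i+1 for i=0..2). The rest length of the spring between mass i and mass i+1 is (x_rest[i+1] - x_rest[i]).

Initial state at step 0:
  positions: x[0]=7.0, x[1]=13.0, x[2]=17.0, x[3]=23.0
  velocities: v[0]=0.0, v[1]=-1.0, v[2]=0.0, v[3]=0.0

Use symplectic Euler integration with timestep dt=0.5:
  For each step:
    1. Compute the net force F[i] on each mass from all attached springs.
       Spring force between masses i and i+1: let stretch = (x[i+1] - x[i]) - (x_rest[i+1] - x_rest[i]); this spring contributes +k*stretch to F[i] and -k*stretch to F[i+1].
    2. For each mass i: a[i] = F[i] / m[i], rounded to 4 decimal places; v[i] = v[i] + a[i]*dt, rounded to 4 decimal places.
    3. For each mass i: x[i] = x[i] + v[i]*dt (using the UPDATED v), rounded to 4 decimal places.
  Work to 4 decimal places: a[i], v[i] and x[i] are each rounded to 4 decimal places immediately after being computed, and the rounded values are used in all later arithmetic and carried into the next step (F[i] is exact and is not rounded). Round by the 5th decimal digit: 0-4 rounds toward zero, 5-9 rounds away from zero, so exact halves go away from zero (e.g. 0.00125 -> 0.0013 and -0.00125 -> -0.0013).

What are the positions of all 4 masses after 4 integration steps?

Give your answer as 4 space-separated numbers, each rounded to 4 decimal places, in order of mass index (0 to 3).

Answer: 4.5000 10.5000 18.5000 24.5000

Derivation:
Step 0: x=[7.0000 13.0000 17.0000 23.0000] v=[0.0000 -1.0000 0.0000 0.0000]
Step 1: x=[7.0000 10.5000 19.0000 23.0000] v=[0.0000 -5.0000 4.0000 0.0000]
Step 2: x=[4.5000 13.0000 16.5000 25.0000] v=[-5.0000 5.0000 -5.0000 4.0000]
Step 3: x=[4.5000 10.5000 19.0000 24.5000] v=[0.0000 -5.0000 5.0000 -1.0000]
Step 4: x=[4.5000 10.5000 18.5000 24.5000] v=[0.0000 0.0000 -1.0000 0.0000]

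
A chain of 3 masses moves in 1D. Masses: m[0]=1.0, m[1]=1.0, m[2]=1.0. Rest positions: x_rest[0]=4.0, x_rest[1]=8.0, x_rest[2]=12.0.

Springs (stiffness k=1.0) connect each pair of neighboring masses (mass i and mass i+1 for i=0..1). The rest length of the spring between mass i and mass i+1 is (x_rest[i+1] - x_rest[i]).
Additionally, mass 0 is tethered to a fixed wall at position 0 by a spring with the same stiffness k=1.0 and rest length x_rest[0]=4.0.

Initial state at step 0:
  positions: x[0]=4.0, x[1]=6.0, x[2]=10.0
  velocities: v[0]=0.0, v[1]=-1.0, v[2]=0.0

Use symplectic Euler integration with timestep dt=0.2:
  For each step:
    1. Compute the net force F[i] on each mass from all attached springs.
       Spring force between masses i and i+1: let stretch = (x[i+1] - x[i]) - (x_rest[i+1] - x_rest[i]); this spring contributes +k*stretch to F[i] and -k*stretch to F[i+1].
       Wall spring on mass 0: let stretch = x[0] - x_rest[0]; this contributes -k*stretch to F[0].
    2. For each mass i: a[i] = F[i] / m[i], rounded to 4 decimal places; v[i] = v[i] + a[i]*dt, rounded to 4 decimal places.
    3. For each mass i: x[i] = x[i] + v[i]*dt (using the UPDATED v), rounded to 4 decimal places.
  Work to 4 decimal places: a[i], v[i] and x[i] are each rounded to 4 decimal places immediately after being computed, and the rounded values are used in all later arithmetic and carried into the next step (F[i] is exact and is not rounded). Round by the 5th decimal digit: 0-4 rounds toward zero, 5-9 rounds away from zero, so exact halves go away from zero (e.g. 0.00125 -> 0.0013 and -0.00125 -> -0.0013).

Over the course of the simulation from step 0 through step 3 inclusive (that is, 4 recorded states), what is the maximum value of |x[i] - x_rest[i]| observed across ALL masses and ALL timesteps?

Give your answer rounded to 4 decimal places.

Step 0: x=[4.0000 6.0000 10.0000] v=[0.0000 -1.0000 0.0000]
Step 1: x=[3.9200 5.8800 10.0000] v=[-0.4000 -0.6000 0.0000]
Step 2: x=[3.7616 5.8464 9.9952] v=[-0.7920 -0.1680 -0.0240]
Step 3: x=[3.5361 5.8954 9.9844] v=[-1.1274 0.2448 -0.0538]
Max displacement = 2.1536

Answer: 2.1536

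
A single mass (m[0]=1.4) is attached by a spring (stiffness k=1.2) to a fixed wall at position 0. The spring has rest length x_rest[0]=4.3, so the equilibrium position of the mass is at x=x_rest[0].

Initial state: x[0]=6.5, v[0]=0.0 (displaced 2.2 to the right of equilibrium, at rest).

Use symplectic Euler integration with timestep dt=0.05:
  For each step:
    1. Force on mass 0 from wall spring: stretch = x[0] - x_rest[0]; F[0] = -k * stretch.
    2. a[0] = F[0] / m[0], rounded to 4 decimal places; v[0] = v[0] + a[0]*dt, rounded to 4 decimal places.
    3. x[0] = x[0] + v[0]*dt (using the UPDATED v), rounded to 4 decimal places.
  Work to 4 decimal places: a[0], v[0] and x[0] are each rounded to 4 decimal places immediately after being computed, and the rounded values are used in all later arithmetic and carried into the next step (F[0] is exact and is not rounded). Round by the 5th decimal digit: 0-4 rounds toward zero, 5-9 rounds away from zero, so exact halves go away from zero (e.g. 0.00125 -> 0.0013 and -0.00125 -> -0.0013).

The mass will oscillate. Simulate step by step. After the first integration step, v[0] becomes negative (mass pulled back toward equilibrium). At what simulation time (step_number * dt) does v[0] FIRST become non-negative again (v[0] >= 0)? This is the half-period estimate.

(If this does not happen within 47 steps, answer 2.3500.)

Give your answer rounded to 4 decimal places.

Answer: 2.3500

Derivation:
Step 0: x=[6.5000] v=[0.0000]
Step 1: x=[6.4953] v=[-0.0943]
Step 2: x=[6.4859] v=[-0.1884]
Step 3: x=[6.4718] v=[-0.2821]
Step 4: x=[6.4530] v=[-0.3752]
Step 5: x=[6.4296] v=[-0.4675]
Step 6: x=[6.4017] v=[-0.5588]
Step 7: x=[6.3693] v=[-0.6489]
Step 8: x=[6.3324] v=[-0.7376]
Step 9: x=[6.2912] v=[-0.8247]
Step 10: x=[6.2457] v=[-0.9100]
Step 11: x=[6.1960] v=[-0.9934]
Step 12: x=[6.1423] v=[-1.0747]
Step 13: x=[6.0846] v=[-1.1537]
Step 14: x=[6.0231] v=[-1.2302]
Step 15: x=[5.9579] v=[-1.3040]
Step 16: x=[5.8891] v=[-1.3751]
Step 17: x=[5.8169] v=[-1.4432]
Step 18: x=[5.7415] v=[-1.5082]
Step 19: x=[5.6630] v=[-1.5700]
Step 20: x=[5.5816] v=[-1.6284]
Step 21: x=[5.4974] v=[-1.6833]
Step 22: x=[5.4107] v=[-1.7346]
Step 23: x=[5.3216] v=[-1.7822]
Step 24: x=[5.2303] v=[-1.8260]
Step 25: x=[5.1370] v=[-1.8659]
Step 26: x=[5.0419] v=[-1.9018]
Step 27: x=[4.9452] v=[-1.9336]
Step 28: x=[4.8471] v=[-1.9613]
Step 29: x=[4.7479] v=[-1.9847]
Step 30: x=[4.6477] v=[-2.0039]
Step 31: x=[4.5468] v=[-2.0188]
Step 32: x=[4.4453] v=[-2.0294]
Step 33: x=[4.3435] v=[-2.0356]
Step 34: x=[4.2416] v=[-2.0375]
Step 35: x=[4.1399] v=[-2.0350]
Step 36: x=[4.0385] v=[-2.0281]
Step 37: x=[3.9377] v=[-2.0169]
Step 38: x=[3.8376] v=[-2.0014]
Step 39: x=[3.7385] v=[-1.9816]
Step 40: x=[3.6406] v=[-1.9575]
Step 41: x=[3.5441] v=[-1.9292]
Step 42: x=[3.4493] v=[-1.8968]
Step 43: x=[3.3563] v=[-1.8603]
Step 44: x=[3.2653] v=[-1.8199]
Step 45: x=[3.1765] v=[-1.7756]
Step 46: x=[3.0901] v=[-1.7275]
Step 47: x=[3.0063] v=[-1.6756]
v[0] did not become non-negative within 47 steps; using fallback time=2.3500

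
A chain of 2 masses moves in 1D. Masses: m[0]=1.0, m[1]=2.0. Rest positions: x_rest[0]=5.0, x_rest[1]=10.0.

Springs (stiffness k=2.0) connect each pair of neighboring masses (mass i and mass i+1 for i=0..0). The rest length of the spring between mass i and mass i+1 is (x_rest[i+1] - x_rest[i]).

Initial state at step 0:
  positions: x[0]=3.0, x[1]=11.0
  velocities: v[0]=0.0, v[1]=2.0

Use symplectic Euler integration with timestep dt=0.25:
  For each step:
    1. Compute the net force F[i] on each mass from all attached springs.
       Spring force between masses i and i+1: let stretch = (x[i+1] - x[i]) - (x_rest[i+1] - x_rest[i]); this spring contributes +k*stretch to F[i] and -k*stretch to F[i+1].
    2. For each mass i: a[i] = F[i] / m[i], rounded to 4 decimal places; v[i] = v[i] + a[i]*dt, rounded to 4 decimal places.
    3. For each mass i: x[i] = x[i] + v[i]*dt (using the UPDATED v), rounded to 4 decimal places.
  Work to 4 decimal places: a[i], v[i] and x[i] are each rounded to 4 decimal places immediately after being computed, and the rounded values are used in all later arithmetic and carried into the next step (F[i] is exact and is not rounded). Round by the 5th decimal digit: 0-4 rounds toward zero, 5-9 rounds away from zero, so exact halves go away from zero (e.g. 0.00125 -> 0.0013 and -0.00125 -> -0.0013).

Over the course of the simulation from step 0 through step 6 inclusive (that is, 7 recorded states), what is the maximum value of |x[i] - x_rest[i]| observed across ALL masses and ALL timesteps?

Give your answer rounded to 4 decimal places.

Step 0: x=[3.0000 11.0000] v=[0.0000 2.0000]
Step 1: x=[3.3750 11.3125] v=[1.5000 1.2500]
Step 2: x=[4.1172 11.4414] v=[2.9688 0.5156]
Step 3: x=[5.1499 11.4250] v=[4.1309 -0.0655]
Step 4: x=[6.3420 11.3289] v=[4.7685 -0.3843]
Step 5: x=[7.5325 11.2337] v=[4.7620 -0.3810]
Step 6: x=[8.5607 11.2196] v=[4.1126 -0.0563]
Max displacement = 3.5607

Answer: 3.5607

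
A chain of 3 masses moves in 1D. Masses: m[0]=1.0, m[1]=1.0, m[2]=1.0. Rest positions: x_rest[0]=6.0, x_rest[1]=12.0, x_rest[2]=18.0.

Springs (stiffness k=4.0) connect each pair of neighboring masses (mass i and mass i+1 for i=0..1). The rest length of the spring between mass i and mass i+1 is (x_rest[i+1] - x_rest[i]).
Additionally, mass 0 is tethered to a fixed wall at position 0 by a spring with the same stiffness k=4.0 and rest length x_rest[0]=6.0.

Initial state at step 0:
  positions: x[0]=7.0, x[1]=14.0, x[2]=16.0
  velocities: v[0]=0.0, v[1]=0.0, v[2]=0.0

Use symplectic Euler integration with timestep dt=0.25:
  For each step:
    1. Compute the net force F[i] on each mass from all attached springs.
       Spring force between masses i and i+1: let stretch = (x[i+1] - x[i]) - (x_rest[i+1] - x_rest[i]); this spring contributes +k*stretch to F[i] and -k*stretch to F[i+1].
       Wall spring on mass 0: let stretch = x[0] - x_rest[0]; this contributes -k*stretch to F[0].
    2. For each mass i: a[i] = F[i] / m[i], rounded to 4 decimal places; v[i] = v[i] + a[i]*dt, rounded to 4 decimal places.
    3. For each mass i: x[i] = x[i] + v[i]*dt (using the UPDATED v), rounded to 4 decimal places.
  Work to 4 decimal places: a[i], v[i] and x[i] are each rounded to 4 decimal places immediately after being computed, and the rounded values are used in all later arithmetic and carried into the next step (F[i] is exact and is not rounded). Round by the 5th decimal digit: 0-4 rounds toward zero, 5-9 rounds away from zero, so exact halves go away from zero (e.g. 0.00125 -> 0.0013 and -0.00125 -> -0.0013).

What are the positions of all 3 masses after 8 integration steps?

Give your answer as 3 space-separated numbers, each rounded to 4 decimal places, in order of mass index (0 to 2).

Answer: 7.3394 12.4356 17.0390

Derivation:
Step 0: x=[7.0000 14.0000 16.0000] v=[0.0000 0.0000 0.0000]
Step 1: x=[7.0000 12.7500 17.0000] v=[0.0000 -5.0000 4.0000]
Step 2: x=[6.6875 11.1250 18.4375] v=[-1.2500 -6.5000 5.7500]
Step 3: x=[5.8125 10.2188 19.5469] v=[-3.5000 -3.6250 4.4375]
Step 4: x=[4.5860 10.5430 19.8243] v=[-4.9062 1.2968 1.1094]
Step 5: x=[3.7022 11.6983 19.2813] v=[-3.5352 4.6211 -2.1719]
Step 6: x=[3.8919 12.7503 18.3426] v=[0.7587 4.2080 -3.7549]
Step 7: x=[5.3232 12.9858 17.5058] v=[5.7252 0.9419 -3.3472]
Step 8: x=[7.3394 12.4356 17.0390] v=[8.0646 -2.2007 -1.8672]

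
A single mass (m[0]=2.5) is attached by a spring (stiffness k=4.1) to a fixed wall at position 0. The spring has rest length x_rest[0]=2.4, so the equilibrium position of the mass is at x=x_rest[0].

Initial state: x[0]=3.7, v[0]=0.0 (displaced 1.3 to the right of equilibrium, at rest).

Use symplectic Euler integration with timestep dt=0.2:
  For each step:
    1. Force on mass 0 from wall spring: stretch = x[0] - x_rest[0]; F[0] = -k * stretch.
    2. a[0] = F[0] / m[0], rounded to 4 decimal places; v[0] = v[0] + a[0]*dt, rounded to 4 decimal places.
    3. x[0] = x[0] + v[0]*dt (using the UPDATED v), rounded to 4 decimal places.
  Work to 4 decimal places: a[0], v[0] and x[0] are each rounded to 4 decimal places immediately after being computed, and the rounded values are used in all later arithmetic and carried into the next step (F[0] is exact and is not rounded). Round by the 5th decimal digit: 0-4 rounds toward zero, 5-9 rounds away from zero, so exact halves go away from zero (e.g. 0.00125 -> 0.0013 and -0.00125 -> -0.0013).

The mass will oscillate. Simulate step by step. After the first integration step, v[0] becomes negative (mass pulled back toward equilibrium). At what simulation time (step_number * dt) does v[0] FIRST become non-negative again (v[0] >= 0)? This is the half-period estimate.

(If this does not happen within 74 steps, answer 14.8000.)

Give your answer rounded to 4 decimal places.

Answer: 2.6000

Derivation:
Step 0: x=[3.7000] v=[0.0000]
Step 1: x=[3.6147] v=[-0.4264]
Step 2: x=[3.4497] v=[-0.8248]
Step 3: x=[3.2159] v=[-1.1691]
Step 4: x=[2.9286] v=[-1.4367]
Step 5: x=[2.6066] v=[-1.6101]
Step 6: x=[2.2710] v=[-1.6779]
Step 7: x=[1.9439] v=[-1.6356]
Step 8: x=[1.6467] v=[-1.4860]
Step 9: x=[1.3989] v=[-1.2389]
Step 10: x=[1.2168] v=[-0.9105]
Step 11: x=[1.1123] v=[-0.5224]
Step 12: x=[1.0923] v=[-0.1000]
Step 13: x=[1.1581] v=[0.3289]
First v>=0 after going negative at step 13, time=2.6000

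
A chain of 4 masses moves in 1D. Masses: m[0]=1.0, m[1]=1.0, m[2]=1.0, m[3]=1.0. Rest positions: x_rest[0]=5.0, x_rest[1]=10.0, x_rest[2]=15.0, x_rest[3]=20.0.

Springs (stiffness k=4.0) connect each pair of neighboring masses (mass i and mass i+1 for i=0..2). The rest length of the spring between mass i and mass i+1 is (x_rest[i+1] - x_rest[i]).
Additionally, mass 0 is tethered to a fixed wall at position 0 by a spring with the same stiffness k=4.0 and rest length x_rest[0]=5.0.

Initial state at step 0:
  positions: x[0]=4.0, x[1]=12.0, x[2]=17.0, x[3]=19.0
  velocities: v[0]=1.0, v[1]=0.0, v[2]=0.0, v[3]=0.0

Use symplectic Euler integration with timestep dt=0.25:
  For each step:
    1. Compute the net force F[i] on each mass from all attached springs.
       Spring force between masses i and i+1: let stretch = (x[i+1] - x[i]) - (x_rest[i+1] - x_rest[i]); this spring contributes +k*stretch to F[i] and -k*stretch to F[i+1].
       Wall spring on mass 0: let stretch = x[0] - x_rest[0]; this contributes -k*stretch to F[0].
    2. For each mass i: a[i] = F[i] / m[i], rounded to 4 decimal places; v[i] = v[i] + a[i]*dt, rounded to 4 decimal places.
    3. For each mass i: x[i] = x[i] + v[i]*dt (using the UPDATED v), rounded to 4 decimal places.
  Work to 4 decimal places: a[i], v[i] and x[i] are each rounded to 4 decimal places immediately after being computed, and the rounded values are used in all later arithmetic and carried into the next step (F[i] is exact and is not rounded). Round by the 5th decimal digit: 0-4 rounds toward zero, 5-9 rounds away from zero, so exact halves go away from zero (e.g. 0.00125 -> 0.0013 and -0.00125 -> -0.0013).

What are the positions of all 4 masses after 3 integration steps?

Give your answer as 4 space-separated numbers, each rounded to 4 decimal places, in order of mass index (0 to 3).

Step 0: x=[4.0000 12.0000 17.0000 19.0000] v=[1.0000 0.0000 0.0000 0.0000]
Step 1: x=[5.2500 11.2500 16.2500 19.7500] v=[5.0000 -3.0000 -3.0000 3.0000]
Step 2: x=[6.6875 10.2500 15.1250 20.8750] v=[5.7500 -4.0000 -4.5000 4.5000]
Step 3: x=[7.3438 9.5781 14.2188 21.8125] v=[2.6250 -2.6875 -3.6250 3.7500]

Answer: 7.3438 9.5781 14.2188 21.8125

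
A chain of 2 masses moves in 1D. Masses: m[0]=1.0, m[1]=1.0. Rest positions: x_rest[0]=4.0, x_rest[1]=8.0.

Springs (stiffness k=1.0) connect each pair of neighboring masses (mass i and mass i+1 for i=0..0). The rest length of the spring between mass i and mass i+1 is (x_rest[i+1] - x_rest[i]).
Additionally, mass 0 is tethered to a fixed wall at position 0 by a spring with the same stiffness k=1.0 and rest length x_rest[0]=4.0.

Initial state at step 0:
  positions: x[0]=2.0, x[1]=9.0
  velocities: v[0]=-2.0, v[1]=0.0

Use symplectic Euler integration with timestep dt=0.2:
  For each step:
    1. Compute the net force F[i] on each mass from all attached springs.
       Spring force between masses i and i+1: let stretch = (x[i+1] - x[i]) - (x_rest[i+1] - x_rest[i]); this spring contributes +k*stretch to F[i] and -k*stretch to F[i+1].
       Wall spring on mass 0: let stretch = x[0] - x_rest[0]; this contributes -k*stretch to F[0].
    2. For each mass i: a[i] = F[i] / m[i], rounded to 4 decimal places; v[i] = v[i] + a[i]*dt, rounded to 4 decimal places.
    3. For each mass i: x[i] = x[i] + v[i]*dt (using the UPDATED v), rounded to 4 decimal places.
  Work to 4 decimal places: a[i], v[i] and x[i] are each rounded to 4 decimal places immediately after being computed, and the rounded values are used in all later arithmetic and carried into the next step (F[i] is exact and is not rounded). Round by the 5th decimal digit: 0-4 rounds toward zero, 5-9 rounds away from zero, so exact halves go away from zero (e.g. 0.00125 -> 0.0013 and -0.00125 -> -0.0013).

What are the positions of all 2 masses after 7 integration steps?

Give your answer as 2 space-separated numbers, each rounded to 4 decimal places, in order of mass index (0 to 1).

Step 0: x=[2.0000 9.0000] v=[-2.0000 0.0000]
Step 1: x=[1.8000 8.8800] v=[-1.0000 -0.6000]
Step 2: x=[1.8112 8.6368] v=[0.0560 -1.2160]
Step 3: x=[2.0230 8.2806] v=[1.0589 -1.7811]
Step 4: x=[2.4042 7.8341] v=[1.9058 -2.2326]
Step 5: x=[2.9064 7.3304] v=[2.5109 -2.5186]
Step 6: x=[3.4693 6.8097] v=[2.8144 -2.6034]
Step 7: x=[4.0270 6.3154] v=[2.7886 -2.4715]

Answer: 4.0270 6.3154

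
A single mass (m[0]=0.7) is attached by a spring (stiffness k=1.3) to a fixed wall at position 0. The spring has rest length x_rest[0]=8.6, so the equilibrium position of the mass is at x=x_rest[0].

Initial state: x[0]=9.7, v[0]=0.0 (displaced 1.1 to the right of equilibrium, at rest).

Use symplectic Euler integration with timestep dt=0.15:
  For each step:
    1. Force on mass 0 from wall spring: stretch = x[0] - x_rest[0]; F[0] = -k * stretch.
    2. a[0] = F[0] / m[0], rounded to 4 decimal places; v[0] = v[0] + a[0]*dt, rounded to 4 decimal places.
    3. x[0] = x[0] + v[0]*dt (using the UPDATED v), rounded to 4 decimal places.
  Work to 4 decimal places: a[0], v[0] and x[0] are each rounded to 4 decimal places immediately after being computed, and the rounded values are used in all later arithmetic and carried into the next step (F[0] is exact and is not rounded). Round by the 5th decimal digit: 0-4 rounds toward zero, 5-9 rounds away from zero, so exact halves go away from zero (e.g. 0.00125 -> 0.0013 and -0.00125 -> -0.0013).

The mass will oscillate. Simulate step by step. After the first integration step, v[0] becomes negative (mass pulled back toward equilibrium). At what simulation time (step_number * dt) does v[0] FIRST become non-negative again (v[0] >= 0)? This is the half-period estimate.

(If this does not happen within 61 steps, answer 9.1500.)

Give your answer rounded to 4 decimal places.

Step 0: x=[9.7000] v=[0.0000]
Step 1: x=[9.6540] v=[-0.3064]
Step 2: x=[9.5640] v=[-0.6000]
Step 3: x=[9.4337] v=[-0.8685]
Step 4: x=[9.2686] v=[-1.1007]
Step 5: x=[9.0756] v=[-1.2870]
Step 6: x=[8.8627] v=[-1.4195]
Step 7: x=[8.6388] v=[-1.4927]
Step 8: x=[8.4133] v=[-1.5035]
Step 9: x=[8.1956] v=[-1.4515]
Step 10: x=[7.9948] v=[-1.3389]
Step 11: x=[7.8193] v=[-1.1703]
Step 12: x=[7.6764] v=[-0.9528]
Step 13: x=[7.5721] v=[-0.6955]
Step 14: x=[7.5107] v=[-0.4092]
Step 15: x=[7.4948] v=[-0.1058]
Step 16: x=[7.5251] v=[0.2021]
First v>=0 after going negative at step 16, time=2.4000

Answer: 2.4000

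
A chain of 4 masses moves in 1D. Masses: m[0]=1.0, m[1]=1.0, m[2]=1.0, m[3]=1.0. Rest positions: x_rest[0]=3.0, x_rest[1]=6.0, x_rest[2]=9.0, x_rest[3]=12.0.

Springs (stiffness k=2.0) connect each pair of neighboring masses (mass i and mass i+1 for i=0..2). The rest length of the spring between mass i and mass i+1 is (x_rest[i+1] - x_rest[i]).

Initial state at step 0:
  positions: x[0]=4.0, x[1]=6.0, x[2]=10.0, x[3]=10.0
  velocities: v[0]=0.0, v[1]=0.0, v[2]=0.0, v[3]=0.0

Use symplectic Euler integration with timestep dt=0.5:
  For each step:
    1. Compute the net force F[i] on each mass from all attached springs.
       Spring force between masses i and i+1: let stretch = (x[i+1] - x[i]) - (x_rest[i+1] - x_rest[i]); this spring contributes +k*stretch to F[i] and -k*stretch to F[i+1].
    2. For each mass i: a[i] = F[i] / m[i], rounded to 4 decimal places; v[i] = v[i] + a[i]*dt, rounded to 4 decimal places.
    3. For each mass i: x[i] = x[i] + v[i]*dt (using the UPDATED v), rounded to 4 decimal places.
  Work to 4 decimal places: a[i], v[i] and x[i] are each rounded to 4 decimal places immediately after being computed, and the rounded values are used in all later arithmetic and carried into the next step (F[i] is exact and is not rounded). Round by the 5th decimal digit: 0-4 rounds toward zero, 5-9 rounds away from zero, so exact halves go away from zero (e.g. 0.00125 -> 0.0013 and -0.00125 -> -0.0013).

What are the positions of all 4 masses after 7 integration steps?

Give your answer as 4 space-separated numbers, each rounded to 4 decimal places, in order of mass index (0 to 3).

Step 0: x=[4.0000 6.0000 10.0000 10.0000] v=[0.0000 0.0000 0.0000 0.0000]
Step 1: x=[3.5000 7.0000 8.0000 11.5000] v=[-1.0000 2.0000 -4.0000 3.0000]
Step 2: x=[3.2500 6.7500 7.2500 12.7500] v=[-0.5000 -0.5000 -1.5000 2.5000]
Step 3: x=[3.2500 5.0000 9.0000 12.7500] v=[0.0000 -3.5000 3.5000 0.0000]
Step 4: x=[2.6250 4.3750 10.6250 12.3750] v=[-1.2500 -1.2500 3.2500 -0.7500]
Step 5: x=[1.3750 6.0000 10.0000 12.6250] v=[-2.5000 3.2500 -1.2500 0.5000]
Step 6: x=[0.9375 7.3125 8.6875 13.0625] v=[-0.8750 2.6250 -2.6250 0.8750]
Step 7: x=[2.1875 6.1250 8.8750 12.8125] v=[2.5000 -2.3750 0.3750 -0.5000]

Answer: 2.1875 6.1250 8.8750 12.8125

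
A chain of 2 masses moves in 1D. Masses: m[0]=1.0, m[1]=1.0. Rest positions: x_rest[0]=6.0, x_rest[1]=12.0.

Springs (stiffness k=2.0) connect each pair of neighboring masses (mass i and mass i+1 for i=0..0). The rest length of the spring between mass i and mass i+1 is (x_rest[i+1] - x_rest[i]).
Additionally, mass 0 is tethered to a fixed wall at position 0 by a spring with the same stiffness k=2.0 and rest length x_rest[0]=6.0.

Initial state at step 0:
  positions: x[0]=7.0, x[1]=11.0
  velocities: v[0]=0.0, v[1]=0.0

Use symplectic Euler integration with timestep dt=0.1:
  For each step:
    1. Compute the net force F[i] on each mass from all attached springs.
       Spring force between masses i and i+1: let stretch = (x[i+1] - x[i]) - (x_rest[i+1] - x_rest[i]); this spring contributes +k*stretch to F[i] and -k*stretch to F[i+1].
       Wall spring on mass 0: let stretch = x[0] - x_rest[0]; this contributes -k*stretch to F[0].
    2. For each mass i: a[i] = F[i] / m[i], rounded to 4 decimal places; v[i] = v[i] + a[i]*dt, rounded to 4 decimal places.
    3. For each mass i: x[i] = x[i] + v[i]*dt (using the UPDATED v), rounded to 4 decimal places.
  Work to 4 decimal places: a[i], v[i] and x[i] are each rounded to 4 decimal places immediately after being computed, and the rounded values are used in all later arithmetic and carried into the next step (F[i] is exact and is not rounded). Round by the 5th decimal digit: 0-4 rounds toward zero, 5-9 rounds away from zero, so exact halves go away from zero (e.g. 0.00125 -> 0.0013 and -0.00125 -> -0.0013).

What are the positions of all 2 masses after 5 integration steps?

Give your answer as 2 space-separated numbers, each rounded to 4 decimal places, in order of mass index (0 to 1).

Answer: 6.2073 11.5328

Derivation:
Step 0: x=[7.0000 11.0000] v=[0.0000 0.0000]
Step 1: x=[6.9400 11.0400] v=[-0.6000 0.4000]
Step 2: x=[6.8232 11.1180] v=[-1.1680 0.7800]
Step 3: x=[6.6558 11.2301] v=[-1.6737 1.1210]
Step 4: x=[6.4468 11.3707] v=[-2.0900 1.4061]
Step 5: x=[6.2073 11.5328] v=[-2.3946 1.6213]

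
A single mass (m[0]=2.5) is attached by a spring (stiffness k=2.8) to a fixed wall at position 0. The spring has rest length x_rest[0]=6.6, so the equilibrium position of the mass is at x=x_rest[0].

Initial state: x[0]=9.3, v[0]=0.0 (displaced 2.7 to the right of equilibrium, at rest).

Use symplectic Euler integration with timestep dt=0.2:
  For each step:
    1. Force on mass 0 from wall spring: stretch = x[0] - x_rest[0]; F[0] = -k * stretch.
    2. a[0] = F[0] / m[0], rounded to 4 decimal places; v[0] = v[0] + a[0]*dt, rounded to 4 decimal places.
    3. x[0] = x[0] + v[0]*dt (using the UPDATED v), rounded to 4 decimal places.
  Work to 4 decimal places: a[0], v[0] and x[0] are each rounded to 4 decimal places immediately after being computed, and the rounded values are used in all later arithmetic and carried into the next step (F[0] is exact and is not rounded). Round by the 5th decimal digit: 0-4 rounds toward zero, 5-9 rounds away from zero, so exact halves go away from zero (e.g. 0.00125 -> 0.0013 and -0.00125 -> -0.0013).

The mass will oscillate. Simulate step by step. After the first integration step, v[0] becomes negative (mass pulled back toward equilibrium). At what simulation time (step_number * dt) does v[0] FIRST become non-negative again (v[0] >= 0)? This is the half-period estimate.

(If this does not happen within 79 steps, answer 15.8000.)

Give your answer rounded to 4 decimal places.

Answer: 3.0000

Derivation:
Step 0: x=[9.3000] v=[0.0000]
Step 1: x=[9.1790] v=[-0.6048]
Step 2: x=[8.9425] v=[-1.1825]
Step 3: x=[8.6011] v=[-1.7072]
Step 4: x=[8.1700] v=[-2.1554]
Step 5: x=[7.6686] v=[-2.5071]
Step 6: x=[7.1193] v=[-2.7465]
Step 7: x=[6.5467] v=[-2.8628]
Step 8: x=[5.9765] v=[-2.8509]
Step 9: x=[5.4343] v=[-2.7112]
Step 10: x=[4.9443] v=[-2.4501]
Step 11: x=[4.5285] v=[-2.0792]
Step 12: x=[4.2055] v=[-1.6152]
Step 13: x=[3.9897] v=[-1.0788]
Step 14: x=[3.8909] v=[-0.4941]
Step 15: x=[3.9134] v=[0.1127]
First v>=0 after going negative at step 15, time=3.0000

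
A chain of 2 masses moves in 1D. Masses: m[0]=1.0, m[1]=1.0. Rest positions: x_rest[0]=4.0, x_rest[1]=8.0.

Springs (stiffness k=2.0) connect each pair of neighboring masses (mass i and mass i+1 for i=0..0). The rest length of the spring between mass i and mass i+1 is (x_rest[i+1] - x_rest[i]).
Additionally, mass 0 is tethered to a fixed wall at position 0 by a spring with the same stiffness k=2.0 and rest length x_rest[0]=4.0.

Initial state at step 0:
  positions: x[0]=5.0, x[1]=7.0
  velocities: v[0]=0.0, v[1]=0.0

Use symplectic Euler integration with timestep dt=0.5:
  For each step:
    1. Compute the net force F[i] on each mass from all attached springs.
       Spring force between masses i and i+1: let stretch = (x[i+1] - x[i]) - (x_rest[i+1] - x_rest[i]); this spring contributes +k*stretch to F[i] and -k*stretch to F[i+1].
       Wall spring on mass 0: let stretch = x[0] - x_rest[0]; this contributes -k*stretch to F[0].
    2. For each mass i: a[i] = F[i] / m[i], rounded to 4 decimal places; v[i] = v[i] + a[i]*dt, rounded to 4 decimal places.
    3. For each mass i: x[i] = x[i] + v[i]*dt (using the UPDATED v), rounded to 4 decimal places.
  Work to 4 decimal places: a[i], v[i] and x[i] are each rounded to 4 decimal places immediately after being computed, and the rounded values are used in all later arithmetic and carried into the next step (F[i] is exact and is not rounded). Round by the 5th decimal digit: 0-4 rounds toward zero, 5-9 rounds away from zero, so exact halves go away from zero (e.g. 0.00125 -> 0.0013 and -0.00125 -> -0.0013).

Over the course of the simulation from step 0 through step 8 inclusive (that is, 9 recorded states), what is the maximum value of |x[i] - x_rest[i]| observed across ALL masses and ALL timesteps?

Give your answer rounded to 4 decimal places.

Answer: 1.5000

Derivation:
Step 0: x=[5.0000 7.0000] v=[0.0000 0.0000]
Step 1: x=[3.5000 8.0000] v=[-3.0000 2.0000]
Step 2: x=[2.5000 8.7500] v=[-2.0000 1.5000]
Step 3: x=[3.3750 8.3750] v=[1.7500 -0.7500]
Step 4: x=[5.0625 7.5000] v=[3.3750 -1.7500]
Step 5: x=[5.4375 7.4063] v=[0.7500 -0.1875]
Step 6: x=[4.0782 8.3282] v=[-2.7187 1.8437]
Step 7: x=[2.8048 9.1251] v=[-2.5469 1.5937]
Step 8: x=[3.2891 8.7618] v=[0.9686 -0.7266]
Max displacement = 1.5000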